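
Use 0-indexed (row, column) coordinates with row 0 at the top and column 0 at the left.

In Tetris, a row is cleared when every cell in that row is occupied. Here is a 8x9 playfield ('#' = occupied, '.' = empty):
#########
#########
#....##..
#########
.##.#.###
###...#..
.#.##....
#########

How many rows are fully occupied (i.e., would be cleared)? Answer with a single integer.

Check each row:
  row 0: 0 empty cells -> FULL (clear)
  row 1: 0 empty cells -> FULL (clear)
  row 2: 6 empty cells -> not full
  row 3: 0 empty cells -> FULL (clear)
  row 4: 3 empty cells -> not full
  row 5: 5 empty cells -> not full
  row 6: 6 empty cells -> not full
  row 7: 0 empty cells -> FULL (clear)
Total rows cleared: 4

Answer: 4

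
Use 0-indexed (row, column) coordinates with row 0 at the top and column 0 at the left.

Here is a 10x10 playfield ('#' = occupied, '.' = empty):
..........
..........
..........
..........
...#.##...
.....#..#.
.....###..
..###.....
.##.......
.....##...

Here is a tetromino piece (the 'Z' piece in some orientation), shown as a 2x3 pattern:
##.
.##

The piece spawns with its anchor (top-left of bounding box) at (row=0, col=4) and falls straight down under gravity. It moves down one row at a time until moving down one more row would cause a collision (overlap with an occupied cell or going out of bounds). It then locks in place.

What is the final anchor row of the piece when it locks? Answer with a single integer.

Spawn at (row=0, col=4). Try each row:
  row 0: fits
  row 1: fits
  row 2: fits
  row 3: blocked -> lock at row 2

Answer: 2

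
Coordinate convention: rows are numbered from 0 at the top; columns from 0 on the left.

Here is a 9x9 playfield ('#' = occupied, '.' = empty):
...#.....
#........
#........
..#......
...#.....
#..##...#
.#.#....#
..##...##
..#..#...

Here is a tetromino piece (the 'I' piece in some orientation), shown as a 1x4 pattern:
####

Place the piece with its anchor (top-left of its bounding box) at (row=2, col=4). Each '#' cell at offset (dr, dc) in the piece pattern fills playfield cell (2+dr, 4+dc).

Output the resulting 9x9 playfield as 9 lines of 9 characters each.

Answer: ...#.....
#........
#...####.
..#......
...#.....
#..##...#
.#.#....#
..##...##
..#..#...

Derivation:
Fill (2+0,4+0) = (2,4)
Fill (2+0,4+1) = (2,5)
Fill (2+0,4+2) = (2,6)
Fill (2+0,4+3) = (2,7)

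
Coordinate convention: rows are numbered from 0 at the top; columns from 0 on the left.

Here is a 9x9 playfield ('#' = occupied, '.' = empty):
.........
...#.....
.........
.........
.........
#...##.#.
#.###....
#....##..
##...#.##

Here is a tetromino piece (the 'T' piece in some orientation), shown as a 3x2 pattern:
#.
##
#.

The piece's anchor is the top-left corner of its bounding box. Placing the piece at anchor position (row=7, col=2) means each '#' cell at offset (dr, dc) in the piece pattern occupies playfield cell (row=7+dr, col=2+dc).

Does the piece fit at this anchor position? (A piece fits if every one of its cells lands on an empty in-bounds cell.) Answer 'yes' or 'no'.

Answer: no

Derivation:
Check each piece cell at anchor (7, 2):
  offset (0,0) -> (7,2): empty -> OK
  offset (1,0) -> (8,2): empty -> OK
  offset (1,1) -> (8,3): empty -> OK
  offset (2,0) -> (9,2): out of bounds -> FAIL
All cells valid: no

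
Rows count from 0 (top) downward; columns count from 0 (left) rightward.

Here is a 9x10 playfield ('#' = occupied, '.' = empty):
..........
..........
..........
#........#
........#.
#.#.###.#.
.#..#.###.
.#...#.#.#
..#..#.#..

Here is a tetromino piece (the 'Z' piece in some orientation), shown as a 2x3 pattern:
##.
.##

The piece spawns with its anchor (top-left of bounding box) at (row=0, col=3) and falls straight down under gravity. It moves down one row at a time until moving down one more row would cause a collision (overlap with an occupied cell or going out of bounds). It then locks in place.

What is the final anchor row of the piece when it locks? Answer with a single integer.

Spawn at (row=0, col=3). Try each row:
  row 0: fits
  row 1: fits
  row 2: fits
  row 3: fits
  row 4: blocked -> lock at row 3

Answer: 3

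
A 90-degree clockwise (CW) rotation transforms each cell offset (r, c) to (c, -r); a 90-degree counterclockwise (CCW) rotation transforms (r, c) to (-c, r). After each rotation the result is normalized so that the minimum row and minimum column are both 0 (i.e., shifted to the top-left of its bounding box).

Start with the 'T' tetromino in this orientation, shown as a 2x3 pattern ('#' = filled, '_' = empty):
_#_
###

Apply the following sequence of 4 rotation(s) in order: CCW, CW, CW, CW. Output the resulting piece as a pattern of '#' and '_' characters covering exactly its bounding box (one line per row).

Answer: ###
_#_

Derivation:
Start:
_#_
###
After rotation 1 (CCW):
_#
##
_#
After rotation 2 (CW):
_#_
###
After rotation 3 (CW):
#_
##
#_
After rotation 4 (CW):
###
_#_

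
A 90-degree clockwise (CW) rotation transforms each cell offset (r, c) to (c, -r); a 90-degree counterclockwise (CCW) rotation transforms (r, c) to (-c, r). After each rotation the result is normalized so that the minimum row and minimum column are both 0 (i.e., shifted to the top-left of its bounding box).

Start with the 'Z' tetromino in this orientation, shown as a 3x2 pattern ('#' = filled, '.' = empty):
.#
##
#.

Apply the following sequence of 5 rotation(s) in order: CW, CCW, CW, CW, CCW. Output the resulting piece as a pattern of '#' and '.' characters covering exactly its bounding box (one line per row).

Answer: ##.
.##

Derivation:
Start:
.#
##
#.
After rotation 1 (CW):
##.
.##
After rotation 2 (CCW):
.#
##
#.
After rotation 3 (CW):
##.
.##
After rotation 4 (CW):
.#
##
#.
After rotation 5 (CCW):
##.
.##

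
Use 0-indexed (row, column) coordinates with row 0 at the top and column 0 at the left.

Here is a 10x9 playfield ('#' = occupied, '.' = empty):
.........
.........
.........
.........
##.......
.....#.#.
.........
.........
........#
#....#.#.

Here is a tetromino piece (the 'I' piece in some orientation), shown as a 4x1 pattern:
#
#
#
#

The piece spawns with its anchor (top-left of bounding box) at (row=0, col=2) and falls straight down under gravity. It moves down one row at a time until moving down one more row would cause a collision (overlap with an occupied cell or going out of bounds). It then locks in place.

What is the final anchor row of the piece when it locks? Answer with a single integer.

Spawn at (row=0, col=2). Try each row:
  row 0: fits
  row 1: fits
  row 2: fits
  row 3: fits
  row 4: fits
  row 5: fits
  row 6: fits
  row 7: blocked -> lock at row 6

Answer: 6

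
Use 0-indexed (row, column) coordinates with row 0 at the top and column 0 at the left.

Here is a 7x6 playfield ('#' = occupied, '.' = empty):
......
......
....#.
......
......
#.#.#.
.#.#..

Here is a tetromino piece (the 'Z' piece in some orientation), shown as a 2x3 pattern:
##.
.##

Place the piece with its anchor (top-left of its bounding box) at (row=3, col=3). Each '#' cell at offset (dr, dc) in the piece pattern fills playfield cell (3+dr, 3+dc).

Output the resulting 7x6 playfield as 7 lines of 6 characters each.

Answer: ......
......
....#.
...##.
....##
#.#.#.
.#.#..

Derivation:
Fill (3+0,3+0) = (3,3)
Fill (3+0,3+1) = (3,4)
Fill (3+1,3+1) = (4,4)
Fill (3+1,3+2) = (4,5)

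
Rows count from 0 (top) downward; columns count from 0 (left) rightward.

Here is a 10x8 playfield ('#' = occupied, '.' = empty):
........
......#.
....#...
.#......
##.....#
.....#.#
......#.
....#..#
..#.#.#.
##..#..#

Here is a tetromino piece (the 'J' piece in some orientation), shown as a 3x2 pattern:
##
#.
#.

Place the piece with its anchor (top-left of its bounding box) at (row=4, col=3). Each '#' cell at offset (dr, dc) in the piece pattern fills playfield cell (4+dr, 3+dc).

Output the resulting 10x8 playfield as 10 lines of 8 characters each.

Fill (4+0,3+0) = (4,3)
Fill (4+0,3+1) = (4,4)
Fill (4+1,3+0) = (5,3)
Fill (4+2,3+0) = (6,3)

Answer: ........
......#.
....#...
.#......
##.##..#
...#.#.#
...#..#.
....#..#
..#.#.#.
##..#..#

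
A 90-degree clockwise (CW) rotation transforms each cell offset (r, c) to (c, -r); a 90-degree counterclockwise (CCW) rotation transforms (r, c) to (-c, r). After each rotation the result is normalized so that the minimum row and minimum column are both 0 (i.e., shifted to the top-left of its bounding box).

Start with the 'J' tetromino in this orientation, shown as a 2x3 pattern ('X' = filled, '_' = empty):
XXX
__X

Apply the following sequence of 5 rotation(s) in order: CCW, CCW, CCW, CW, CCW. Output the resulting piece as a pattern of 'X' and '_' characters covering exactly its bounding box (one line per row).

Start:
XXX
__X
After rotation 1 (CCW):
XX
X_
X_
After rotation 2 (CCW):
X__
XXX
After rotation 3 (CCW):
_X
_X
XX
After rotation 4 (CW):
X__
XXX
After rotation 5 (CCW):
_X
_X
XX

Answer: _X
_X
XX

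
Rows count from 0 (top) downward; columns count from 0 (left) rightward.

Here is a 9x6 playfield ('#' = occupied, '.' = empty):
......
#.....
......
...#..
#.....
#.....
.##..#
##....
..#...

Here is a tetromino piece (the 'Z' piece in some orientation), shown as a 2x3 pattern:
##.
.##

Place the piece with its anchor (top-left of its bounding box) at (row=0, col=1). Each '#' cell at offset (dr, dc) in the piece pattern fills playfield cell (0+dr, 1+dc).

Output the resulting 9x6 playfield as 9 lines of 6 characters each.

Answer: .##...
#.##..
......
...#..
#.....
#.....
.##..#
##....
..#...

Derivation:
Fill (0+0,1+0) = (0,1)
Fill (0+0,1+1) = (0,2)
Fill (0+1,1+1) = (1,2)
Fill (0+1,1+2) = (1,3)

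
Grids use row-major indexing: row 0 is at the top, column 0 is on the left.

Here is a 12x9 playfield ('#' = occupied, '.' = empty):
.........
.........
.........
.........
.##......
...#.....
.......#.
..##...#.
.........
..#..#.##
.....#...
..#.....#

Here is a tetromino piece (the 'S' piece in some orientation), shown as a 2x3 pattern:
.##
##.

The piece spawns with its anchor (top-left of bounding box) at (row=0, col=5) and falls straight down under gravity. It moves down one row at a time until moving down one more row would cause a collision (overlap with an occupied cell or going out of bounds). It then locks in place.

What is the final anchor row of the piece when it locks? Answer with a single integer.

Spawn at (row=0, col=5). Try each row:
  row 0: fits
  row 1: fits
  row 2: fits
  row 3: fits
  row 4: fits
  row 5: fits
  row 6: blocked -> lock at row 5

Answer: 5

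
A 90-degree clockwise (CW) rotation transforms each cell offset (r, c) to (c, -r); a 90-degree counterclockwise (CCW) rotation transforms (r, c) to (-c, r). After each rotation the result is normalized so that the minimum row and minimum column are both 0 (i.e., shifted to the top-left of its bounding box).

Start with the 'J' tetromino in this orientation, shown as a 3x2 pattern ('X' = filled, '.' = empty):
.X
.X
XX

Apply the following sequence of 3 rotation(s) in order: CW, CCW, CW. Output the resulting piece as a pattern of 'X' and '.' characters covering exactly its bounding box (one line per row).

Start:
.X
.X
XX
After rotation 1 (CW):
X..
XXX
After rotation 2 (CCW):
.X
.X
XX
After rotation 3 (CW):
X..
XXX

Answer: X..
XXX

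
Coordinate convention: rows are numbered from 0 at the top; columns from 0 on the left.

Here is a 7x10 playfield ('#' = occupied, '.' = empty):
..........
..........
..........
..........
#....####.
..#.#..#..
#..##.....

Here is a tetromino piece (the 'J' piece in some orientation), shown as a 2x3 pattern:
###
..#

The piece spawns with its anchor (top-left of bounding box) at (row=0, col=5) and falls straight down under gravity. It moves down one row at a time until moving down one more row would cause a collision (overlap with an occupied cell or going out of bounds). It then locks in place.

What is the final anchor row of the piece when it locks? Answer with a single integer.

Answer: 2

Derivation:
Spawn at (row=0, col=5). Try each row:
  row 0: fits
  row 1: fits
  row 2: fits
  row 3: blocked -> lock at row 2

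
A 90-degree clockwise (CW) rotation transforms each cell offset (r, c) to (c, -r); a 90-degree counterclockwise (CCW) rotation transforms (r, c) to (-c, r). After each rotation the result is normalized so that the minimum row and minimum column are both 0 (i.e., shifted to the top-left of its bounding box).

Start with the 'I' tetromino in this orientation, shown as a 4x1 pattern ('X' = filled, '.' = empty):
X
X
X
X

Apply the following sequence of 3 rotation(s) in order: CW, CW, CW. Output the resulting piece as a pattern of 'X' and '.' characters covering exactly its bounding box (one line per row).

Start:
X
X
X
X
After rotation 1 (CW):
XXXX
After rotation 2 (CW):
X
X
X
X
After rotation 3 (CW):
XXXX

Answer: XXXX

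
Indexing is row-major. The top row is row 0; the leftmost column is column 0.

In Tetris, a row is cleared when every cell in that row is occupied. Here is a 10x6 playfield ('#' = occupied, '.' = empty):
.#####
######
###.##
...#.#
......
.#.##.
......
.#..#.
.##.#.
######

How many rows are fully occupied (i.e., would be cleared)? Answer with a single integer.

Check each row:
  row 0: 1 empty cell -> not full
  row 1: 0 empty cells -> FULL (clear)
  row 2: 1 empty cell -> not full
  row 3: 4 empty cells -> not full
  row 4: 6 empty cells -> not full
  row 5: 3 empty cells -> not full
  row 6: 6 empty cells -> not full
  row 7: 4 empty cells -> not full
  row 8: 3 empty cells -> not full
  row 9: 0 empty cells -> FULL (clear)
Total rows cleared: 2

Answer: 2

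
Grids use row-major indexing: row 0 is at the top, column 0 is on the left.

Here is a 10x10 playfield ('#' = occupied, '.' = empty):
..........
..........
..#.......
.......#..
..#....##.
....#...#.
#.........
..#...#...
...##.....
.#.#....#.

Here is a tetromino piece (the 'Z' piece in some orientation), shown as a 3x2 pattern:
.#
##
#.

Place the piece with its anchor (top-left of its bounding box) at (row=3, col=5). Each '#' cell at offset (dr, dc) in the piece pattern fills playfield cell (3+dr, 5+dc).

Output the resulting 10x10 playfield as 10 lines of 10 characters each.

Answer: ..........
..........
..#.......
......##..
..#..####.
....##..#.
#.........
..#...#...
...##.....
.#.#....#.

Derivation:
Fill (3+0,5+1) = (3,6)
Fill (3+1,5+0) = (4,5)
Fill (3+1,5+1) = (4,6)
Fill (3+2,5+0) = (5,5)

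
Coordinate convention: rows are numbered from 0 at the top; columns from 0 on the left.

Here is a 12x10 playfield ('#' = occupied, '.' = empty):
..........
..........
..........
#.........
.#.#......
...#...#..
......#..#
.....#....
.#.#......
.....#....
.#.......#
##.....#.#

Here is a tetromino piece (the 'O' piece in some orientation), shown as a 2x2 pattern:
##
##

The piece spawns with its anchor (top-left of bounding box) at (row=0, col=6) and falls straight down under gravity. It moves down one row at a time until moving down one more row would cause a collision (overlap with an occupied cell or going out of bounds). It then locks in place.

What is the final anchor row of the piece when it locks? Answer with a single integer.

Spawn at (row=0, col=6). Try each row:
  row 0: fits
  row 1: fits
  row 2: fits
  row 3: fits
  row 4: blocked -> lock at row 3

Answer: 3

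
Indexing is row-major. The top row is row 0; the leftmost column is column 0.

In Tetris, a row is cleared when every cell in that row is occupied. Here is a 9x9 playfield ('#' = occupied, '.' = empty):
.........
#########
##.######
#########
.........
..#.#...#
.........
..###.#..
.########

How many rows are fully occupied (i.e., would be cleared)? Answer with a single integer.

Answer: 2

Derivation:
Check each row:
  row 0: 9 empty cells -> not full
  row 1: 0 empty cells -> FULL (clear)
  row 2: 1 empty cell -> not full
  row 3: 0 empty cells -> FULL (clear)
  row 4: 9 empty cells -> not full
  row 5: 6 empty cells -> not full
  row 6: 9 empty cells -> not full
  row 7: 5 empty cells -> not full
  row 8: 1 empty cell -> not full
Total rows cleared: 2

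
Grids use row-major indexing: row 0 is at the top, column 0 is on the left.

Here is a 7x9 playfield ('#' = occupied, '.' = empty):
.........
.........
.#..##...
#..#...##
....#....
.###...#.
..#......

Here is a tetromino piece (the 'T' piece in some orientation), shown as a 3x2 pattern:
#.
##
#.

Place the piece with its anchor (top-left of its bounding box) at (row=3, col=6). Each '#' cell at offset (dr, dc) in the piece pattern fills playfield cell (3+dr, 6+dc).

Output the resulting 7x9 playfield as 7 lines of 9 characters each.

Answer: .........
.........
.#..##...
#..#..###
....#.##.
.###..##.
..#......

Derivation:
Fill (3+0,6+0) = (3,6)
Fill (3+1,6+0) = (4,6)
Fill (3+1,6+1) = (4,7)
Fill (3+2,6+0) = (5,6)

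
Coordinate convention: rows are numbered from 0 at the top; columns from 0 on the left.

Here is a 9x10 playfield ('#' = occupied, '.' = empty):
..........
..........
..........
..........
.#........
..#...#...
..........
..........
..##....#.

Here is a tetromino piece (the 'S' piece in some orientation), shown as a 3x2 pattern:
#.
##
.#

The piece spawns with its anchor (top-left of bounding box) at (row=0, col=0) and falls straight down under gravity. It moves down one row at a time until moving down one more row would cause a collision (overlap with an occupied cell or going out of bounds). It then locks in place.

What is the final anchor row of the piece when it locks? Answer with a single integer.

Spawn at (row=0, col=0). Try each row:
  row 0: fits
  row 1: fits
  row 2: blocked -> lock at row 1

Answer: 1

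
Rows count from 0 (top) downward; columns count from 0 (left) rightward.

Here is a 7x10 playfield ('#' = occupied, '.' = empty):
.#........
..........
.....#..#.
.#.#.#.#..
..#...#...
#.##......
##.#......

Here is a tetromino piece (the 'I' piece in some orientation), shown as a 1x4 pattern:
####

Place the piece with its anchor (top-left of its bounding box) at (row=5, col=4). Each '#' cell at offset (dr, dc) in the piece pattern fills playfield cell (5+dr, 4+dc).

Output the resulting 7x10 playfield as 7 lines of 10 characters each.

Answer: .#........
..........
.....#..#.
.#.#.#.#..
..#...#...
#.######..
##.#......

Derivation:
Fill (5+0,4+0) = (5,4)
Fill (5+0,4+1) = (5,5)
Fill (5+0,4+2) = (5,6)
Fill (5+0,4+3) = (5,7)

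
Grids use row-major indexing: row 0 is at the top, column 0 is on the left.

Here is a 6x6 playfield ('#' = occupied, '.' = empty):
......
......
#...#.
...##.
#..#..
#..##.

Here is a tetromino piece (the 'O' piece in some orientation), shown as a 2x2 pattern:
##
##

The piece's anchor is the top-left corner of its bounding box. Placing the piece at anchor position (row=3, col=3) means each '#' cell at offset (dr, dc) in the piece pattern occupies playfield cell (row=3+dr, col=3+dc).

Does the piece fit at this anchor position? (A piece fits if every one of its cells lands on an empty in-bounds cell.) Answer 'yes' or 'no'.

Check each piece cell at anchor (3, 3):
  offset (0,0) -> (3,3): occupied ('#') -> FAIL
  offset (0,1) -> (3,4): occupied ('#') -> FAIL
  offset (1,0) -> (4,3): occupied ('#') -> FAIL
  offset (1,1) -> (4,4): empty -> OK
All cells valid: no

Answer: no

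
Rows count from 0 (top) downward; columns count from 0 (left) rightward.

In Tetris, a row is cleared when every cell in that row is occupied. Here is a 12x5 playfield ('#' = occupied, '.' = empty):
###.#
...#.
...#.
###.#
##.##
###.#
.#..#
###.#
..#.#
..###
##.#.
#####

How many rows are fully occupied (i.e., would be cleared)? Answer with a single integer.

Answer: 1

Derivation:
Check each row:
  row 0: 1 empty cell -> not full
  row 1: 4 empty cells -> not full
  row 2: 4 empty cells -> not full
  row 3: 1 empty cell -> not full
  row 4: 1 empty cell -> not full
  row 5: 1 empty cell -> not full
  row 6: 3 empty cells -> not full
  row 7: 1 empty cell -> not full
  row 8: 3 empty cells -> not full
  row 9: 2 empty cells -> not full
  row 10: 2 empty cells -> not full
  row 11: 0 empty cells -> FULL (clear)
Total rows cleared: 1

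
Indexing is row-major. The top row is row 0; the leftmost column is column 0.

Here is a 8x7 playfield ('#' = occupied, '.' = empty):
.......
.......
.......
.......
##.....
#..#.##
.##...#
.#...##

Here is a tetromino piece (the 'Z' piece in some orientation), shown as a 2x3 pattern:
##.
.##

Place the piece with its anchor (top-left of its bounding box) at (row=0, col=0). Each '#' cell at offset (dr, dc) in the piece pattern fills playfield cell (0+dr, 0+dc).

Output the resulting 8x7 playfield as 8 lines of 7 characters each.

Fill (0+0,0+0) = (0,0)
Fill (0+0,0+1) = (0,1)
Fill (0+1,0+1) = (1,1)
Fill (0+1,0+2) = (1,2)

Answer: ##.....
.##....
.......
.......
##.....
#..#.##
.##...#
.#...##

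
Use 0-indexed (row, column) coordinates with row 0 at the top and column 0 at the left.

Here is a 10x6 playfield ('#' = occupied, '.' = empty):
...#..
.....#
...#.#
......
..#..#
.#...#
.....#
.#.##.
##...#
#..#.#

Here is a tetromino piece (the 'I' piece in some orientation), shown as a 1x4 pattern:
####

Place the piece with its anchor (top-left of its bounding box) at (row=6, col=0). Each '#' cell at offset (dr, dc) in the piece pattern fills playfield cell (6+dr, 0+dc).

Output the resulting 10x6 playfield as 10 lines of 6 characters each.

Fill (6+0,0+0) = (6,0)
Fill (6+0,0+1) = (6,1)
Fill (6+0,0+2) = (6,2)
Fill (6+0,0+3) = (6,3)

Answer: ...#..
.....#
...#.#
......
..#..#
.#...#
####.#
.#.##.
##...#
#..#.#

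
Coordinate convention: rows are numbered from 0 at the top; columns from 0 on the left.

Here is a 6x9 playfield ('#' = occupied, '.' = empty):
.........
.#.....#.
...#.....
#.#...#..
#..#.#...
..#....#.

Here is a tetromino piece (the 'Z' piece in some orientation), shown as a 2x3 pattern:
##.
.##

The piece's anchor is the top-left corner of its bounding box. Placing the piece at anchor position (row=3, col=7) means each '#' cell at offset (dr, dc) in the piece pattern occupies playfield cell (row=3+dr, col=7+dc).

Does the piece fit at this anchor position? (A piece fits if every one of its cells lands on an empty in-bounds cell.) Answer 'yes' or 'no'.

Answer: no

Derivation:
Check each piece cell at anchor (3, 7):
  offset (0,0) -> (3,7): empty -> OK
  offset (0,1) -> (3,8): empty -> OK
  offset (1,1) -> (4,8): empty -> OK
  offset (1,2) -> (4,9): out of bounds -> FAIL
All cells valid: no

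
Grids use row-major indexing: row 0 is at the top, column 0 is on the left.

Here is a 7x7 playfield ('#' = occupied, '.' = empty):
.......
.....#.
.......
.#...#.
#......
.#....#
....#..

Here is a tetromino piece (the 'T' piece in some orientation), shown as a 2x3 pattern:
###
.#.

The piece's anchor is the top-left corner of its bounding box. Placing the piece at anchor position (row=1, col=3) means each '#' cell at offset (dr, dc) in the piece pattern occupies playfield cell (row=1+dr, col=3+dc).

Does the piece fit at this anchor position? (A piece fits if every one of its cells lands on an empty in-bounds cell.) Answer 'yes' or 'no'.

Check each piece cell at anchor (1, 3):
  offset (0,0) -> (1,3): empty -> OK
  offset (0,1) -> (1,4): empty -> OK
  offset (0,2) -> (1,5): occupied ('#') -> FAIL
  offset (1,1) -> (2,4): empty -> OK
All cells valid: no

Answer: no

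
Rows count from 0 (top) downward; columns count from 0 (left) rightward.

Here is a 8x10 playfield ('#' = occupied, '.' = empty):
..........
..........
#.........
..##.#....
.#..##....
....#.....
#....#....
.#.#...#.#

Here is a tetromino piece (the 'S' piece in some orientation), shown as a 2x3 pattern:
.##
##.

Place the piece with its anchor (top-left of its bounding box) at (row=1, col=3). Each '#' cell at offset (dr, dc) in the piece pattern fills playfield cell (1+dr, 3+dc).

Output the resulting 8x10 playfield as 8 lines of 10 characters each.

Fill (1+0,3+1) = (1,4)
Fill (1+0,3+2) = (1,5)
Fill (1+1,3+0) = (2,3)
Fill (1+1,3+1) = (2,4)

Answer: ..........
....##....
#..##.....
..##.#....
.#..##....
....#.....
#....#....
.#.#...#.#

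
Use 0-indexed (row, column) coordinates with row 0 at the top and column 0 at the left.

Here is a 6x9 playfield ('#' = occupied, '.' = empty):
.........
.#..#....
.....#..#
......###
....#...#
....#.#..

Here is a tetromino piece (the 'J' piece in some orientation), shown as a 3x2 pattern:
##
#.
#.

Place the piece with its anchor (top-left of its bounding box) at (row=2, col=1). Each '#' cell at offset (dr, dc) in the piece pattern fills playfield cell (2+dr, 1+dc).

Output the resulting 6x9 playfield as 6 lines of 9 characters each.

Fill (2+0,1+0) = (2,1)
Fill (2+0,1+1) = (2,2)
Fill (2+1,1+0) = (3,1)
Fill (2+2,1+0) = (4,1)

Answer: .........
.#..#....
.##..#..#
.#....###
.#..#...#
....#.#..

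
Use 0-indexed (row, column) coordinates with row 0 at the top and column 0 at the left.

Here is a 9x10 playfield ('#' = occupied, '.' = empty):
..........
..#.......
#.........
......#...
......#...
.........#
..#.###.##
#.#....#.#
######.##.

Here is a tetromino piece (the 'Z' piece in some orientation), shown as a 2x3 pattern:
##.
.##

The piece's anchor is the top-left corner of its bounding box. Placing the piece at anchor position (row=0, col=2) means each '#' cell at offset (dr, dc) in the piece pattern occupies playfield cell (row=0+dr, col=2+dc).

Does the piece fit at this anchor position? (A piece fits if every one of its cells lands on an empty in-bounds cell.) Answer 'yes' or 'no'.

Answer: yes

Derivation:
Check each piece cell at anchor (0, 2):
  offset (0,0) -> (0,2): empty -> OK
  offset (0,1) -> (0,3): empty -> OK
  offset (1,1) -> (1,3): empty -> OK
  offset (1,2) -> (1,4): empty -> OK
All cells valid: yes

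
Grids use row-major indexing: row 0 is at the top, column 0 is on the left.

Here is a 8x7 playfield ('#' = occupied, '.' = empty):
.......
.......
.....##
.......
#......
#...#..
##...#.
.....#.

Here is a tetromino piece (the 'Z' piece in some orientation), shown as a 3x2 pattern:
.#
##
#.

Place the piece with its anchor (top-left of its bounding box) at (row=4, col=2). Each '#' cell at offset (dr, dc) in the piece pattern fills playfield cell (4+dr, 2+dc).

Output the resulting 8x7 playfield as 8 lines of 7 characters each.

Fill (4+0,2+1) = (4,3)
Fill (4+1,2+0) = (5,2)
Fill (4+1,2+1) = (5,3)
Fill (4+2,2+0) = (6,2)

Answer: .......
.......
.....##
.......
#..#...
#.###..
###..#.
.....#.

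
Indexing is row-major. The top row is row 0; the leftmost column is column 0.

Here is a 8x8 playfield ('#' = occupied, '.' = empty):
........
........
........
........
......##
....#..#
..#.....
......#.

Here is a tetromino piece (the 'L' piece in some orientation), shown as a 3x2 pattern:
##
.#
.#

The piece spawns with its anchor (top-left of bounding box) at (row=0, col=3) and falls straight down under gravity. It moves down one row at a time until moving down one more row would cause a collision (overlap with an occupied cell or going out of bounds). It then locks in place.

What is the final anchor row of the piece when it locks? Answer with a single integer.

Spawn at (row=0, col=3). Try each row:
  row 0: fits
  row 1: fits
  row 2: fits
  row 3: blocked -> lock at row 2

Answer: 2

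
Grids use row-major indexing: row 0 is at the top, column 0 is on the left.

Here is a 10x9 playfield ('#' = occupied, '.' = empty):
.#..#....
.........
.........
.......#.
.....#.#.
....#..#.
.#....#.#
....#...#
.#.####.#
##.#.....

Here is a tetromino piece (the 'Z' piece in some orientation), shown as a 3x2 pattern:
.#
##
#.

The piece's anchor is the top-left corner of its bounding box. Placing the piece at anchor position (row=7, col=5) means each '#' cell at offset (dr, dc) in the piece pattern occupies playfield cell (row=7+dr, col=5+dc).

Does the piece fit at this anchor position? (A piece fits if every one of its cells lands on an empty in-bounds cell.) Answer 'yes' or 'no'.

Answer: no

Derivation:
Check each piece cell at anchor (7, 5):
  offset (0,1) -> (7,6): empty -> OK
  offset (1,0) -> (8,5): occupied ('#') -> FAIL
  offset (1,1) -> (8,6): occupied ('#') -> FAIL
  offset (2,0) -> (9,5): empty -> OK
All cells valid: no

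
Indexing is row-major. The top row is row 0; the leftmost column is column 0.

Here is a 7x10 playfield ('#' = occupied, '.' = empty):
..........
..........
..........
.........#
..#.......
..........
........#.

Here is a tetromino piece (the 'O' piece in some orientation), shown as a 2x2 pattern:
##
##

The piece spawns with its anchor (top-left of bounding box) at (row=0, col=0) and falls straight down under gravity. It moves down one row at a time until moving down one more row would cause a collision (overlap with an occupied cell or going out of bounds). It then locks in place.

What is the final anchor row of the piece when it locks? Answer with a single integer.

Answer: 5

Derivation:
Spawn at (row=0, col=0). Try each row:
  row 0: fits
  row 1: fits
  row 2: fits
  row 3: fits
  row 4: fits
  row 5: fits
  row 6: blocked -> lock at row 5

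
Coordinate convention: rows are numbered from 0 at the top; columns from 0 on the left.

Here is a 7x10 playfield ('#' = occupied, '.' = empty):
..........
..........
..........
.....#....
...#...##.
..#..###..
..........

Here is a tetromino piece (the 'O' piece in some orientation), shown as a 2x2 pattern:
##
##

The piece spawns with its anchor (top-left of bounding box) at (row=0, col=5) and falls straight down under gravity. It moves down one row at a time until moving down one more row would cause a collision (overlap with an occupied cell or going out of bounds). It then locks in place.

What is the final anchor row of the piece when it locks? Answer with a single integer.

Answer: 1

Derivation:
Spawn at (row=0, col=5). Try each row:
  row 0: fits
  row 1: fits
  row 2: blocked -> lock at row 1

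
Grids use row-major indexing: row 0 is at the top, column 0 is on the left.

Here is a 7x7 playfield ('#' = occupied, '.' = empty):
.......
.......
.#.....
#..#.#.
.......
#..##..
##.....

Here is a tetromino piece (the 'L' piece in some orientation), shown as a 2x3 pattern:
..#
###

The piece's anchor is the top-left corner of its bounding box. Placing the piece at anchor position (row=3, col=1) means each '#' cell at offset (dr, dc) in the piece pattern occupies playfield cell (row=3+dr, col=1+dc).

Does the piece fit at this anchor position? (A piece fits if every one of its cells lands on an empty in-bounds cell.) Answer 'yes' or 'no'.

Check each piece cell at anchor (3, 1):
  offset (0,2) -> (3,3): occupied ('#') -> FAIL
  offset (1,0) -> (4,1): empty -> OK
  offset (1,1) -> (4,2): empty -> OK
  offset (1,2) -> (4,3): empty -> OK
All cells valid: no

Answer: no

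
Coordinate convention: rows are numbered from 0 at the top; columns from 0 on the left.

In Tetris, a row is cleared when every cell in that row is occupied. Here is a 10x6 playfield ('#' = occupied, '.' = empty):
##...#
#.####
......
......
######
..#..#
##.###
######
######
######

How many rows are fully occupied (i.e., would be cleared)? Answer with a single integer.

Check each row:
  row 0: 3 empty cells -> not full
  row 1: 1 empty cell -> not full
  row 2: 6 empty cells -> not full
  row 3: 6 empty cells -> not full
  row 4: 0 empty cells -> FULL (clear)
  row 5: 4 empty cells -> not full
  row 6: 1 empty cell -> not full
  row 7: 0 empty cells -> FULL (clear)
  row 8: 0 empty cells -> FULL (clear)
  row 9: 0 empty cells -> FULL (clear)
Total rows cleared: 4

Answer: 4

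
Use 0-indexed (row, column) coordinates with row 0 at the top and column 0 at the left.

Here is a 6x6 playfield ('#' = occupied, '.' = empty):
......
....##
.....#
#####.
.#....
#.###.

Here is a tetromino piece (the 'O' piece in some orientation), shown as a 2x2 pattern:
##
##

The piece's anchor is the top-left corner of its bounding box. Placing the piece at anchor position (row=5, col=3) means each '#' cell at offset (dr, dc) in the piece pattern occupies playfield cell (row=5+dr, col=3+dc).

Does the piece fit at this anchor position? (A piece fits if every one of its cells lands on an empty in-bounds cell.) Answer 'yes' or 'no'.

Check each piece cell at anchor (5, 3):
  offset (0,0) -> (5,3): occupied ('#') -> FAIL
  offset (0,1) -> (5,4): occupied ('#') -> FAIL
  offset (1,0) -> (6,3): out of bounds -> FAIL
  offset (1,1) -> (6,4): out of bounds -> FAIL
All cells valid: no

Answer: no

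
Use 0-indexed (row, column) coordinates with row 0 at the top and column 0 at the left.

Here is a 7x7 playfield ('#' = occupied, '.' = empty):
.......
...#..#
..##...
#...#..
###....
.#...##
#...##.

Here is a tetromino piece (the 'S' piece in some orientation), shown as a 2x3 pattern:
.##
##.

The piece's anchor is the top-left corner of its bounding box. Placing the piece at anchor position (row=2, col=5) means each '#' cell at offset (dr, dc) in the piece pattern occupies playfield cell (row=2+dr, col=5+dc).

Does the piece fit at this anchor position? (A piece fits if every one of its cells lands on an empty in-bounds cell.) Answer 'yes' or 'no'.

Check each piece cell at anchor (2, 5):
  offset (0,1) -> (2,6): empty -> OK
  offset (0,2) -> (2,7): out of bounds -> FAIL
  offset (1,0) -> (3,5): empty -> OK
  offset (1,1) -> (3,6): empty -> OK
All cells valid: no

Answer: no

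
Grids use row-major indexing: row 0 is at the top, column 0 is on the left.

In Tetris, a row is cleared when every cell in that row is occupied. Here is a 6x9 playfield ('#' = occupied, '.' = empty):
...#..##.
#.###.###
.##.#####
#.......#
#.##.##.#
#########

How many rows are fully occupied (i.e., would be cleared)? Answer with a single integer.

Check each row:
  row 0: 6 empty cells -> not full
  row 1: 2 empty cells -> not full
  row 2: 2 empty cells -> not full
  row 3: 7 empty cells -> not full
  row 4: 3 empty cells -> not full
  row 5: 0 empty cells -> FULL (clear)
Total rows cleared: 1

Answer: 1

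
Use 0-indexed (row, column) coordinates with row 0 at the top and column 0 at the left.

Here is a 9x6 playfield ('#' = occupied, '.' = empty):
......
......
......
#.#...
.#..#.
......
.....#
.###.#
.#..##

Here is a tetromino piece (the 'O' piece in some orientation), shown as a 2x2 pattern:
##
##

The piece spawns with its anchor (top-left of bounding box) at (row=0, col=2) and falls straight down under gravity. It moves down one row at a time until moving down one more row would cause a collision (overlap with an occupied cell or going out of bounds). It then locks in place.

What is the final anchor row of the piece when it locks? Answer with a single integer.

Answer: 1

Derivation:
Spawn at (row=0, col=2). Try each row:
  row 0: fits
  row 1: fits
  row 2: blocked -> lock at row 1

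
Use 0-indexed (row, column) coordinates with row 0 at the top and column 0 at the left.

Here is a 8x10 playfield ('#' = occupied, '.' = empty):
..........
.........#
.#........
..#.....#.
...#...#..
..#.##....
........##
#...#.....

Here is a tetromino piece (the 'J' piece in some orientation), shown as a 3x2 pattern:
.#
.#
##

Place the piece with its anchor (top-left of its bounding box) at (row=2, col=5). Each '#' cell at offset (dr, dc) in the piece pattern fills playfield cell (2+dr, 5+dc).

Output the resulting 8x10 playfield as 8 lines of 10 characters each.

Fill (2+0,5+1) = (2,6)
Fill (2+1,5+1) = (3,6)
Fill (2+2,5+0) = (4,5)
Fill (2+2,5+1) = (4,6)

Answer: ..........
.........#
.#....#...
..#...#.#.
...#.###..
..#.##....
........##
#...#.....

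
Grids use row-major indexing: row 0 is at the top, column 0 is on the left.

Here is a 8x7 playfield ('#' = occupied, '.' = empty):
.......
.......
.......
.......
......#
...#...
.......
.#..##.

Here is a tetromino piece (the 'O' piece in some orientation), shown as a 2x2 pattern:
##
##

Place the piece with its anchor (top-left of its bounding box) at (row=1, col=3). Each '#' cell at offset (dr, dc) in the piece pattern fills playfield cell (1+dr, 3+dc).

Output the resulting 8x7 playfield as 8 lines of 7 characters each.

Fill (1+0,3+0) = (1,3)
Fill (1+0,3+1) = (1,4)
Fill (1+1,3+0) = (2,3)
Fill (1+1,3+1) = (2,4)

Answer: .......
...##..
...##..
.......
......#
...#...
.......
.#..##.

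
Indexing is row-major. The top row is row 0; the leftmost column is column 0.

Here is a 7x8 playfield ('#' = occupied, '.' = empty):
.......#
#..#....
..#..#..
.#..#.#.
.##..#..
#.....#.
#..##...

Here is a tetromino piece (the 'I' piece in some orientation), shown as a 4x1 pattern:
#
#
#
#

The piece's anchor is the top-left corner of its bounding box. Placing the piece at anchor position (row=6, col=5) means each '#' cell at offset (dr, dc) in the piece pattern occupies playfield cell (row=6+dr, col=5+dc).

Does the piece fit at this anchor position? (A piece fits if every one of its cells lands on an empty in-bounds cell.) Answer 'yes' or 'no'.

Answer: no

Derivation:
Check each piece cell at anchor (6, 5):
  offset (0,0) -> (6,5): empty -> OK
  offset (1,0) -> (7,5): out of bounds -> FAIL
  offset (2,0) -> (8,5): out of bounds -> FAIL
  offset (3,0) -> (9,5): out of bounds -> FAIL
All cells valid: no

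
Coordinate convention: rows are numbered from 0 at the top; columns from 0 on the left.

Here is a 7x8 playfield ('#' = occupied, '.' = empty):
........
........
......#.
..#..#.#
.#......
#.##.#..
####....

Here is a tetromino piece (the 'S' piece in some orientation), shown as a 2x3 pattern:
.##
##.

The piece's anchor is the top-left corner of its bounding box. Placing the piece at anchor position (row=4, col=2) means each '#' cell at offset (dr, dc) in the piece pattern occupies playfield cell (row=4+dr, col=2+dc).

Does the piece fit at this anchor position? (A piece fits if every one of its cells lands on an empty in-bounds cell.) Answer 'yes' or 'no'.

Answer: no

Derivation:
Check each piece cell at anchor (4, 2):
  offset (0,1) -> (4,3): empty -> OK
  offset (0,2) -> (4,4): empty -> OK
  offset (1,0) -> (5,2): occupied ('#') -> FAIL
  offset (1,1) -> (5,3): occupied ('#') -> FAIL
All cells valid: no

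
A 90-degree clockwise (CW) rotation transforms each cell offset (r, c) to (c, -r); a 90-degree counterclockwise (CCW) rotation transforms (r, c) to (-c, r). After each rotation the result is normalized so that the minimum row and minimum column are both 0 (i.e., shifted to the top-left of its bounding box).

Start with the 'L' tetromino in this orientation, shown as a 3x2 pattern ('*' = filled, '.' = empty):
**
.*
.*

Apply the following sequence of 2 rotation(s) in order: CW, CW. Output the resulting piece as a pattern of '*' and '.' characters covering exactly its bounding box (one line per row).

Answer: *.
*.
**

Derivation:
Start:
**
.*
.*
After rotation 1 (CW):
..*
***
After rotation 2 (CW):
*.
*.
**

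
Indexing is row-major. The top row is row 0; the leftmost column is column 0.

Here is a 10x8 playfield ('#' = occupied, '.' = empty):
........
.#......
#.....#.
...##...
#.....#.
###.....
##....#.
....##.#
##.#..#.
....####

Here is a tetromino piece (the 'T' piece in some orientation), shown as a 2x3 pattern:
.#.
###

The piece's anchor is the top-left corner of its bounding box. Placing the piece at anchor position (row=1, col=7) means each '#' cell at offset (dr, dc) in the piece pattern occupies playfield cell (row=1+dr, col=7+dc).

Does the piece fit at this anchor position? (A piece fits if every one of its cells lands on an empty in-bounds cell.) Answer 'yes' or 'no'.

Answer: no

Derivation:
Check each piece cell at anchor (1, 7):
  offset (0,1) -> (1,8): out of bounds -> FAIL
  offset (1,0) -> (2,7): empty -> OK
  offset (1,1) -> (2,8): out of bounds -> FAIL
  offset (1,2) -> (2,9): out of bounds -> FAIL
All cells valid: no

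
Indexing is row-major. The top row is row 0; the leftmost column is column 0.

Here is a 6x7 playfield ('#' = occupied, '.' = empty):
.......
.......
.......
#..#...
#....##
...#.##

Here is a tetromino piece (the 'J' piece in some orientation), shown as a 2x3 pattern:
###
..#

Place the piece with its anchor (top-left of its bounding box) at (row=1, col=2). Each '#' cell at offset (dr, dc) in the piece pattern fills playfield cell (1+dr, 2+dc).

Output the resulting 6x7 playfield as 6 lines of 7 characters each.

Answer: .......
..###..
....#..
#..#...
#....##
...#.##

Derivation:
Fill (1+0,2+0) = (1,2)
Fill (1+0,2+1) = (1,3)
Fill (1+0,2+2) = (1,4)
Fill (1+1,2+2) = (2,4)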